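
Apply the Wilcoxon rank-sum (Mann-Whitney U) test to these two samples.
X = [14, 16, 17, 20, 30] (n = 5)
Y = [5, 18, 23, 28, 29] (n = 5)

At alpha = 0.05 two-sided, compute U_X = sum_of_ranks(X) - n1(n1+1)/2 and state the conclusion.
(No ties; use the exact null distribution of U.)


Step 1: Combine and sort all 10 observations; assign midranks.
sorted (value, group): (5,Y), (14,X), (16,X), (17,X), (18,Y), (20,X), (23,Y), (28,Y), (29,Y), (30,X)
ranks: 5->1, 14->2, 16->3, 17->4, 18->5, 20->6, 23->7, 28->8, 29->9, 30->10
Step 2: Rank sum for X: R1 = 2 + 3 + 4 + 6 + 10 = 25.
Step 3: U_X = R1 - n1(n1+1)/2 = 25 - 5*6/2 = 25 - 15 = 10.
       U_Y = n1*n2 - U_X = 25 - 10 = 15.
Step 4: No ties, so the exact null distribution of U (based on enumerating the C(10,5) = 252 equally likely rank assignments) gives the two-sided p-value.
Step 5: p-value = 0.690476; compare to alpha = 0.05. fail to reject H0.

U_X = 10, p = 0.690476, fail to reject H0 at alpha = 0.05.


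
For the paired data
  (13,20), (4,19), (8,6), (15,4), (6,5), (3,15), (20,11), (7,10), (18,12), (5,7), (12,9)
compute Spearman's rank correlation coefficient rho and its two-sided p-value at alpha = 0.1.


Step 1: Rank x and y separately (midranks; no ties here).
rank(x): 13->8, 4->2, 8->6, 15->9, 6->4, 3->1, 20->11, 7->5, 18->10, 5->3, 12->7
rank(y): 20->11, 19->10, 6->3, 4->1, 5->2, 15->9, 11->7, 10->6, 12->8, 7->4, 9->5
Step 2: d_i = R_x(i) - R_y(i); compute d_i^2.
  (8-11)^2=9, (2-10)^2=64, (6-3)^2=9, (9-1)^2=64, (4-2)^2=4, (1-9)^2=64, (11-7)^2=16, (5-6)^2=1, (10-8)^2=4, (3-4)^2=1, (7-5)^2=4
sum(d^2) = 240.
Step 3: rho = 1 - 6*240 / (11*(11^2 - 1)) = 1 - 1440/1320 = -0.090909.
Step 4: Under H0, t = rho * sqrt((n-2)/(1-rho^2)) = -0.2739 ~ t(9).
Step 5: Two-sided p-value from the t-distribution with 9 df = 0.790373.
Step 6: alpha = 0.1. fail to reject H0.

rho = -0.0909, p = 0.790373, fail to reject H0 at alpha = 0.1.


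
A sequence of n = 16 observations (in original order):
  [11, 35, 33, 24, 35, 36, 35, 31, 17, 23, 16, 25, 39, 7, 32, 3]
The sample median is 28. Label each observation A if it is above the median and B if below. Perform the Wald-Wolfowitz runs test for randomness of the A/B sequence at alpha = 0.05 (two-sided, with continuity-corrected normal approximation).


Step 1: Compute median = 28; label A = above, B = below.
Labels in order: BAABAAAABBBBABAB  (n_A = 8, n_B = 8)
Step 2: Count runs R = 9.
Step 3: Under H0 (random ordering), E[R] = 2*n_A*n_B/(n_A+n_B) + 1 = 2*8*8/16 + 1 = 9.0000.
        Var[R] = 2*n_A*n_B*(2*n_A*n_B - n_A - n_B) / ((n_A+n_B)^2 * (n_A+n_B-1)) = 14336/3840 = 3.7333.
        SD[R] = 1.9322.
Step 4: R = E[R], so z = 0 with no continuity correction.
Step 5: Two-sided p-value via normal approximation = 2*(1 - Phi(|z|)) = 1.000000.
Step 6: alpha = 0.05. fail to reject H0.

R = 9, z = 0.0000, p = 1.000000, fail to reject H0.


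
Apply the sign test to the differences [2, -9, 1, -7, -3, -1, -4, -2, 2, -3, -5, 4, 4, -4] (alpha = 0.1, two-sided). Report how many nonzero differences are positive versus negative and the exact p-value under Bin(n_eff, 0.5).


Step 1: Discard zero differences. Original n = 14; n_eff = number of nonzero differences = 14.
Nonzero differences (with sign): +2, -9, +1, -7, -3, -1, -4, -2, +2, -3, -5, +4, +4, -4
Step 2: Count signs: positive = 5, negative = 9.
Step 3: Under H0: P(positive) = 0.5, so the number of positives S ~ Bin(14, 0.5).
Step 4: Two-sided exact p-value = sum of Bin(14,0.5) probabilities at or below the observed probability = 0.423950.
Step 5: alpha = 0.1. fail to reject H0.

n_eff = 14, pos = 5, neg = 9, p = 0.423950, fail to reject H0.


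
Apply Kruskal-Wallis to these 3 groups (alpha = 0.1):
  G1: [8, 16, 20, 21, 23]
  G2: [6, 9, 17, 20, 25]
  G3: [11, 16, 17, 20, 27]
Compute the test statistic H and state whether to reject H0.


Step 1: Combine all N = 15 observations and assign midranks.
sorted (value, group, rank): (6,G2,1), (8,G1,2), (9,G2,3), (11,G3,4), (16,G1,5.5), (16,G3,5.5), (17,G2,7.5), (17,G3,7.5), (20,G1,10), (20,G2,10), (20,G3,10), (21,G1,12), (23,G1,13), (25,G2,14), (27,G3,15)
Step 2: Sum ranks within each group.
R_1 = 42.5 (n_1 = 5)
R_2 = 35.5 (n_2 = 5)
R_3 = 42 (n_3 = 5)
Step 3: H = 12/(N(N+1)) * sum(R_i^2/n_i) - 3(N+1)
     = 12/(15*16) * (42.5^2/5 + 35.5^2/5 + 42^2/5) - 3*16
     = 0.050000 * 966.1 - 48
     = 0.305000.
Step 4: Ties present; correction factor C = 1 - 36/(15^3 - 15) = 0.989286. Corrected H = 0.305000 / 0.989286 = 0.308303.
Step 5: Under H0, H ~ chi^2(2); p-value = 0.857142.
Step 6: alpha = 0.1. fail to reject H0.

H = 0.3083, df = 2, p = 0.857142, fail to reject H0.


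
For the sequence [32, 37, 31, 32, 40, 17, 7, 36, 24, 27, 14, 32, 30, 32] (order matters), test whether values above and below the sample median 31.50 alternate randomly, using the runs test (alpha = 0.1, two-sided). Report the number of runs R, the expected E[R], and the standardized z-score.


Step 1: Compute median = 31.50; label A = above, B = below.
Labels in order: AABAABBABBBABA  (n_A = 7, n_B = 7)
Step 2: Count runs R = 9.
Step 3: Under H0 (random ordering), E[R] = 2*n_A*n_B/(n_A+n_B) + 1 = 2*7*7/14 + 1 = 8.0000.
        Var[R] = 2*n_A*n_B*(2*n_A*n_B - n_A - n_B) / ((n_A+n_B)^2 * (n_A+n_B-1)) = 8232/2548 = 3.2308.
        SD[R] = 1.7974.
Step 4: Continuity-corrected z = (R - 0.5 - E[R]) / SD[R] = (9 - 0.5 - 8.0000) / 1.7974 = 0.2782.
Step 5: Two-sided p-value via normal approximation = 2*(1 - Phi(|z|)) = 0.780879.
Step 6: alpha = 0.1. fail to reject H0.

R = 9, z = 0.2782, p = 0.780879, fail to reject H0.


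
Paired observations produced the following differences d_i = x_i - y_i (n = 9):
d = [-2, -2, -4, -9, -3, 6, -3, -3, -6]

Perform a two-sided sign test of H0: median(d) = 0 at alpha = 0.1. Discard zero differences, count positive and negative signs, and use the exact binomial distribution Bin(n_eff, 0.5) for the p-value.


Step 1: Discard zero differences. Original n = 9; n_eff = number of nonzero differences = 9.
Nonzero differences (with sign): -2, -2, -4, -9, -3, +6, -3, -3, -6
Step 2: Count signs: positive = 1, negative = 8.
Step 3: Under H0: P(positive) = 0.5, so the number of positives S ~ Bin(9, 0.5).
Step 4: Two-sided exact p-value = sum of Bin(9,0.5) probabilities at or below the observed probability = 0.039062.
Step 5: alpha = 0.1. reject H0.

n_eff = 9, pos = 1, neg = 8, p = 0.039062, reject H0.


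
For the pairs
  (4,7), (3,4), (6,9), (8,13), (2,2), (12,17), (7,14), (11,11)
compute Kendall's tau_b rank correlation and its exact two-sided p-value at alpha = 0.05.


Step 1: Enumerate the 28 unordered pairs (i,j) with i<j and classify each by sign(x_j-x_i) * sign(y_j-y_i).
  (1,2):dx=-1,dy=-3->C; (1,3):dx=+2,dy=+2->C; (1,4):dx=+4,dy=+6->C; (1,5):dx=-2,dy=-5->C
  (1,6):dx=+8,dy=+10->C; (1,7):dx=+3,dy=+7->C; (1,8):dx=+7,dy=+4->C; (2,3):dx=+3,dy=+5->C
  (2,4):dx=+5,dy=+9->C; (2,5):dx=-1,dy=-2->C; (2,6):dx=+9,dy=+13->C; (2,7):dx=+4,dy=+10->C
  (2,8):dx=+8,dy=+7->C; (3,4):dx=+2,dy=+4->C; (3,5):dx=-4,dy=-7->C; (3,6):dx=+6,dy=+8->C
  (3,7):dx=+1,dy=+5->C; (3,8):dx=+5,dy=+2->C; (4,5):dx=-6,dy=-11->C; (4,6):dx=+4,dy=+4->C
  (4,7):dx=-1,dy=+1->D; (4,8):dx=+3,dy=-2->D; (5,6):dx=+10,dy=+15->C; (5,7):dx=+5,dy=+12->C
  (5,8):dx=+9,dy=+9->C; (6,7):dx=-5,dy=-3->C; (6,8):dx=-1,dy=-6->C; (7,8):dx=+4,dy=-3->D
Step 2: C = 25, D = 3, total pairs = 28.
Step 3: tau = (C - D)/(n(n-1)/2) = (25 - 3)/28 = 0.785714.
Step 4: Exact two-sided p-value (enumerate n! = 40320 permutations of y under H0): p = 0.005506.
Step 5: alpha = 0.05. reject H0.

tau_b = 0.7857 (C=25, D=3), p = 0.005506, reject H0.


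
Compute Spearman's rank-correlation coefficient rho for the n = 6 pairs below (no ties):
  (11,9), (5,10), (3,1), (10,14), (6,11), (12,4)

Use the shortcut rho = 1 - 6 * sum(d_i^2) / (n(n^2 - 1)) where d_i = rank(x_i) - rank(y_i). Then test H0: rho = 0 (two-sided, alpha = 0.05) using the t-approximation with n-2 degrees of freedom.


Step 1: Rank x and y separately (midranks; no ties here).
rank(x): 11->5, 5->2, 3->1, 10->4, 6->3, 12->6
rank(y): 9->3, 10->4, 1->1, 14->6, 11->5, 4->2
Step 2: d_i = R_x(i) - R_y(i); compute d_i^2.
  (5-3)^2=4, (2-4)^2=4, (1-1)^2=0, (4-6)^2=4, (3-5)^2=4, (6-2)^2=16
sum(d^2) = 32.
Step 3: rho = 1 - 6*32 / (6*(6^2 - 1)) = 1 - 192/210 = 0.085714.
Step 4: Under H0, t = rho * sqrt((n-2)/(1-rho^2)) = 0.1721 ~ t(4).
Step 5: Two-sided p-value from the t-distribution with 4 df = 0.871743.
Step 6: alpha = 0.05. fail to reject H0.

rho = 0.0857, p = 0.871743, fail to reject H0 at alpha = 0.05.


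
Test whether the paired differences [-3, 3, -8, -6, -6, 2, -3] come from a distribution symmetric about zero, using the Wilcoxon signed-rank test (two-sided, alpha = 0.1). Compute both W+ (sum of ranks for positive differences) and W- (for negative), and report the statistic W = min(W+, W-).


Step 1: Drop any zero differences (none here) and take |d_i|.
|d| = [3, 3, 8, 6, 6, 2, 3]
Step 2: Midrank |d_i| (ties get averaged ranks).
ranks: |3|->3, |3|->3, |8|->7, |6|->5.5, |6|->5.5, |2|->1, |3|->3
Step 3: Attach original signs; sum ranks with positive sign and with negative sign.
W+ = 3 + 1 = 4
W- = 3 + 7 + 5.5 + 5.5 + 3 = 24
(Check: W+ + W- = 28 should equal n(n+1)/2 = 28.)
Step 4: Test statistic W = min(W+, W-) = 4.
Step 5: Ties in |d|, so use the tie-corrected normal approximation.
        E[W] = n(n+1)/4 = 7*8/4 = 14.
        Tie groups: |d|=3 (t=3), |d|=6 (t=2); sum(t^3 - t) = 30.
        Var[W] = n(n+1)(2n+1)/24 - sum(t^3-t)/48 = 840/24 - 30/48 = 34.375.
        z = (W - E[W]) / sqrt(Var[W]) = (4 - 14) / 5.8630 = -1.7056.
        Two-sided p = 2*Phi(z) = 0.088082.
Step 6: alpha = 0.1. reject H0.

W+ = 4, W- = 24, W = min = 4, p = 0.088082, reject H0.


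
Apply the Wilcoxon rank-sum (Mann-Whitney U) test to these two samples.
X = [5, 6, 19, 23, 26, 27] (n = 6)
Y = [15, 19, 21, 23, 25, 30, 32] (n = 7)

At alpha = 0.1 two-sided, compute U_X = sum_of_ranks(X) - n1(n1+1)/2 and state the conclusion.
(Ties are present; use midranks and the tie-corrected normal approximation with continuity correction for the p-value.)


Step 1: Combine and sort all 13 observations; assign midranks.
sorted (value, group): (5,X), (6,X), (15,Y), (19,X), (19,Y), (21,Y), (23,X), (23,Y), (25,Y), (26,X), (27,X), (30,Y), (32,Y)
ranks: 5->1, 6->2, 15->3, 19->4.5, 19->4.5, 21->6, 23->7.5, 23->7.5, 25->9, 26->10, 27->11, 30->12, 32->13
Step 2: Rank sum for X: R1 = 1 + 2 + 4.5 + 7.5 + 10 + 11 = 36.
Step 3: U_X = R1 - n1(n1+1)/2 = 36 - 6*7/2 = 36 - 21 = 15.
       U_Y = n1*n2 - U_X = 42 - 15 = 27.
Step 4: Ties are present, so use the tie-corrected normal approximation (with continuity correction) for the p-value.
Step 5: p-value = 0.430766; compare to alpha = 0.1. fail to reject H0.

U_X = 15, p = 0.430766, fail to reject H0 at alpha = 0.1.


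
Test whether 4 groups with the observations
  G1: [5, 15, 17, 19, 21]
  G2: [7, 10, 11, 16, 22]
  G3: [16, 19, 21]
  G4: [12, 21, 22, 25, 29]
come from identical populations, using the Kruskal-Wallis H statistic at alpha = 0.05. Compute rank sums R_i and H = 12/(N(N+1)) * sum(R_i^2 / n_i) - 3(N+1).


Step 1: Combine all N = 18 observations and assign midranks.
sorted (value, group, rank): (5,G1,1), (7,G2,2), (10,G2,3), (11,G2,4), (12,G4,5), (15,G1,6), (16,G2,7.5), (16,G3,7.5), (17,G1,9), (19,G1,10.5), (19,G3,10.5), (21,G1,13), (21,G3,13), (21,G4,13), (22,G2,15.5), (22,G4,15.5), (25,G4,17), (29,G4,18)
Step 2: Sum ranks within each group.
R_1 = 39.5 (n_1 = 5)
R_2 = 32 (n_2 = 5)
R_3 = 31 (n_3 = 3)
R_4 = 68.5 (n_4 = 5)
Step 3: H = 12/(N(N+1)) * sum(R_i^2/n_i) - 3(N+1)
     = 12/(18*19) * (39.5^2/5 + 32^2/5 + 31^2/3 + 68.5^2/5) - 3*19
     = 0.035088 * 1775.63 - 57
     = 5.302924.
Step 4: Ties present; correction factor C = 1 - 42/(18^3 - 18) = 0.992776. Corrected H = 5.302924 / 0.992776 = 5.341511.
Step 5: Under H0, H ~ chi^2(3); p-value = 0.148431.
Step 6: alpha = 0.05. fail to reject H0.

H = 5.3415, df = 3, p = 0.148431, fail to reject H0.


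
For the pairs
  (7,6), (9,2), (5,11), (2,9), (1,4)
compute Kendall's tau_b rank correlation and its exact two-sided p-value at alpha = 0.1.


Step 1: Enumerate the 10 unordered pairs (i,j) with i<j and classify each by sign(x_j-x_i) * sign(y_j-y_i).
  (1,2):dx=+2,dy=-4->D; (1,3):dx=-2,dy=+5->D; (1,4):dx=-5,dy=+3->D; (1,5):dx=-6,dy=-2->C
  (2,3):dx=-4,dy=+9->D; (2,4):dx=-7,dy=+7->D; (2,5):dx=-8,dy=+2->D; (3,4):dx=-3,dy=-2->C
  (3,5):dx=-4,dy=-7->C; (4,5):dx=-1,dy=-5->C
Step 2: C = 4, D = 6, total pairs = 10.
Step 3: tau = (C - D)/(n(n-1)/2) = (4 - 6)/10 = -0.200000.
Step 4: Exact two-sided p-value (enumerate n! = 120 permutations of y under H0): p = 0.816667.
Step 5: alpha = 0.1. fail to reject H0.

tau_b = -0.2000 (C=4, D=6), p = 0.816667, fail to reject H0.


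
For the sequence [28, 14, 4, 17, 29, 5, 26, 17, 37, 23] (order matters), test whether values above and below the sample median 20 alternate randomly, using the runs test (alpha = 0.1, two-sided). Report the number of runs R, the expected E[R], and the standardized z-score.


Step 1: Compute median = 20; label A = above, B = below.
Labels in order: ABBBABABAA  (n_A = 5, n_B = 5)
Step 2: Count runs R = 7.
Step 3: Under H0 (random ordering), E[R] = 2*n_A*n_B/(n_A+n_B) + 1 = 2*5*5/10 + 1 = 6.0000.
        Var[R] = 2*n_A*n_B*(2*n_A*n_B - n_A - n_B) / ((n_A+n_B)^2 * (n_A+n_B-1)) = 2000/900 = 2.2222.
        SD[R] = 1.4907.
Step 4: Continuity-corrected z = (R - 0.5 - E[R]) / SD[R] = (7 - 0.5 - 6.0000) / 1.4907 = 0.3354.
Step 5: Two-sided p-value via normal approximation = 2*(1 - Phi(|z|)) = 0.737316.
Step 6: alpha = 0.1. fail to reject H0.

R = 7, z = 0.3354, p = 0.737316, fail to reject H0.


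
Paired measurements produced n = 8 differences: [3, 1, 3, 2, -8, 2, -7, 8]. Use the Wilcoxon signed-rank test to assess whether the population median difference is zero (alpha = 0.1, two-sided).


Step 1: Drop any zero differences (none here) and take |d_i|.
|d| = [3, 1, 3, 2, 8, 2, 7, 8]
Step 2: Midrank |d_i| (ties get averaged ranks).
ranks: |3|->4.5, |1|->1, |3|->4.5, |2|->2.5, |8|->7.5, |2|->2.5, |7|->6, |8|->7.5
Step 3: Attach original signs; sum ranks with positive sign and with negative sign.
W+ = 4.5 + 1 + 4.5 + 2.5 + 2.5 + 7.5 = 22.5
W- = 7.5 + 6 = 13.5
(Check: W+ + W- = 36 should equal n(n+1)/2 = 36.)
Step 4: Test statistic W = min(W+, W-) = 13.5.
Step 5: Ties in |d|, so use the tie-corrected normal approximation.
        E[W] = n(n+1)/4 = 8*9/4 = 18.
        Tie groups: |d|=2 (t=2), |d|=3 (t=2), |d|=8 (t=2); sum(t^3 - t) = 18.
        Var[W] = n(n+1)(2n+1)/24 - sum(t^3-t)/48 = 1224/24 - 18/48 = 50.625.
        z = (W - E[W]) / sqrt(Var[W]) = (13.5 - 18) / 7.1151 = -0.6325.
        Two-sided p = 2*Phi(z) = 0.527089.
Step 6: alpha = 0.1. fail to reject H0.

W+ = 22.5, W- = 13.5, W = min = 13.5, p = 0.527089, fail to reject H0.


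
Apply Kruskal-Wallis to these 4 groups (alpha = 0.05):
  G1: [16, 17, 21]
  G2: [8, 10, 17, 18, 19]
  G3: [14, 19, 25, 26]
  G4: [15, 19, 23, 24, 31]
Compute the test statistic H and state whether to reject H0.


Step 1: Combine all N = 17 observations and assign midranks.
sorted (value, group, rank): (8,G2,1), (10,G2,2), (14,G3,3), (15,G4,4), (16,G1,5), (17,G1,6.5), (17,G2,6.5), (18,G2,8), (19,G2,10), (19,G3,10), (19,G4,10), (21,G1,12), (23,G4,13), (24,G4,14), (25,G3,15), (26,G3,16), (31,G4,17)
Step 2: Sum ranks within each group.
R_1 = 23.5 (n_1 = 3)
R_2 = 27.5 (n_2 = 5)
R_3 = 44 (n_3 = 4)
R_4 = 58 (n_4 = 5)
Step 3: H = 12/(N(N+1)) * sum(R_i^2/n_i) - 3(N+1)
     = 12/(17*18) * (23.5^2/3 + 27.5^2/5 + 44^2/4 + 58^2/5) - 3*18
     = 0.039216 * 1492.13 - 54
     = 4.515033.
Step 4: Ties present; correction factor C = 1 - 30/(17^3 - 17) = 0.993873. Corrected H = 4.515033 / 0.993873 = 4.542869.
Step 5: Under H0, H ~ chi^2(3); p-value = 0.208498.
Step 6: alpha = 0.05. fail to reject H0.

H = 4.5429, df = 3, p = 0.208498, fail to reject H0.


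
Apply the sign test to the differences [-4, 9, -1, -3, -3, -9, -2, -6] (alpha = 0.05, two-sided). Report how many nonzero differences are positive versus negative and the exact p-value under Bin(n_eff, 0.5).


Step 1: Discard zero differences. Original n = 8; n_eff = number of nonzero differences = 8.
Nonzero differences (with sign): -4, +9, -1, -3, -3, -9, -2, -6
Step 2: Count signs: positive = 1, negative = 7.
Step 3: Under H0: P(positive) = 0.5, so the number of positives S ~ Bin(8, 0.5).
Step 4: Two-sided exact p-value = sum of Bin(8,0.5) probabilities at or below the observed probability = 0.070312.
Step 5: alpha = 0.05. fail to reject H0.

n_eff = 8, pos = 1, neg = 7, p = 0.070312, fail to reject H0.


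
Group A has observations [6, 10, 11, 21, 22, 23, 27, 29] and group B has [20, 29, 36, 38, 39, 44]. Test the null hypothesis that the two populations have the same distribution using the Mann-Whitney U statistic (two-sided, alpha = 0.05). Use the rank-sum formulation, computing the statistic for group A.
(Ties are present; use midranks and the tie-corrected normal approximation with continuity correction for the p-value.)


Step 1: Combine and sort all 14 observations; assign midranks.
sorted (value, group): (6,X), (10,X), (11,X), (20,Y), (21,X), (22,X), (23,X), (27,X), (29,X), (29,Y), (36,Y), (38,Y), (39,Y), (44,Y)
ranks: 6->1, 10->2, 11->3, 20->4, 21->5, 22->6, 23->7, 27->8, 29->9.5, 29->9.5, 36->11, 38->12, 39->13, 44->14
Step 2: Rank sum for X: R1 = 1 + 2 + 3 + 5 + 6 + 7 + 8 + 9.5 = 41.5.
Step 3: U_X = R1 - n1(n1+1)/2 = 41.5 - 8*9/2 = 41.5 - 36 = 5.5.
       U_Y = n1*n2 - U_X = 48 - 5.5 = 42.5.
Step 4: Ties are present, so use the tie-corrected normal approximation (with continuity correction) for the p-value.
Step 5: p-value = 0.020000; compare to alpha = 0.05. reject H0.

U_X = 5.5, p = 0.020000, reject H0 at alpha = 0.05.


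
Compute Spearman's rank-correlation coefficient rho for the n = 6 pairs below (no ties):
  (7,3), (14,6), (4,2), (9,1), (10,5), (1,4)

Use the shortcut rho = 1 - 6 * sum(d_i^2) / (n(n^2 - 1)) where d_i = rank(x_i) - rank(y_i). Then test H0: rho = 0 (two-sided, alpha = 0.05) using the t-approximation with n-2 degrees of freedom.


Step 1: Rank x and y separately (midranks; no ties here).
rank(x): 7->3, 14->6, 4->2, 9->4, 10->5, 1->1
rank(y): 3->3, 6->6, 2->2, 1->1, 5->5, 4->4
Step 2: d_i = R_x(i) - R_y(i); compute d_i^2.
  (3-3)^2=0, (6-6)^2=0, (2-2)^2=0, (4-1)^2=9, (5-5)^2=0, (1-4)^2=9
sum(d^2) = 18.
Step 3: rho = 1 - 6*18 / (6*(6^2 - 1)) = 1 - 108/210 = 0.485714.
Step 4: Under H0, t = rho * sqrt((n-2)/(1-rho^2)) = 1.1113 ~ t(4).
Step 5: Two-sided p-value from the t-distribution with 4 df = 0.328723.
Step 6: alpha = 0.05. fail to reject H0.

rho = 0.4857, p = 0.328723, fail to reject H0 at alpha = 0.05.


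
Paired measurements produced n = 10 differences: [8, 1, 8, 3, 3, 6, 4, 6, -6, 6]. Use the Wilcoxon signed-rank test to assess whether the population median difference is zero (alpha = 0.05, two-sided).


Step 1: Drop any zero differences (none here) and take |d_i|.
|d| = [8, 1, 8, 3, 3, 6, 4, 6, 6, 6]
Step 2: Midrank |d_i| (ties get averaged ranks).
ranks: |8|->9.5, |1|->1, |8|->9.5, |3|->2.5, |3|->2.5, |6|->6.5, |4|->4, |6|->6.5, |6|->6.5, |6|->6.5
Step 3: Attach original signs; sum ranks with positive sign and with negative sign.
W+ = 9.5 + 1 + 9.5 + 2.5 + 2.5 + 6.5 + 4 + 6.5 + 6.5 = 48.5
W- = 6.5 = 6.5
(Check: W+ + W- = 55 should equal n(n+1)/2 = 55.)
Step 4: Test statistic W = min(W+, W-) = 6.5.
Step 5: Ties in |d|, so use the tie-corrected normal approximation.
        E[W] = n(n+1)/4 = 10*11/4 = 27.5.
        Tie groups: |d|=3 (t=2), |d|=6 (t=4), |d|=8 (t=2); sum(t^3 - t) = 72.
        Var[W] = n(n+1)(2n+1)/24 - sum(t^3-t)/48 = 2310/24 - 72/48 = 94.75.
        z = (W - E[W]) / sqrt(Var[W]) = (6.5 - 27.5) / 9.7340 = -2.1574.
        Two-sided p = 2*Phi(z) = 0.030975.
Step 6: alpha = 0.05. reject H0.

W+ = 48.5, W- = 6.5, W = min = 6.5, p = 0.030975, reject H0.


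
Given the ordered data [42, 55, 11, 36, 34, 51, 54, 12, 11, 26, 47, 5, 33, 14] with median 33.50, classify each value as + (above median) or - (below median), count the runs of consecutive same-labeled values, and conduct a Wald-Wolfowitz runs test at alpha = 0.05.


Step 1: Compute median = 33.50; label A = above, B = below.
Labels in order: AABAAAABBBABBB  (n_A = 7, n_B = 7)
Step 2: Count runs R = 6.
Step 3: Under H0 (random ordering), E[R] = 2*n_A*n_B/(n_A+n_B) + 1 = 2*7*7/14 + 1 = 8.0000.
        Var[R] = 2*n_A*n_B*(2*n_A*n_B - n_A - n_B) / ((n_A+n_B)^2 * (n_A+n_B-1)) = 8232/2548 = 3.2308.
        SD[R] = 1.7974.
Step 4: Continuity-corrected z = (R + 0.5 - E[R]) / SD[R] = (6 + 0.5 - 8.0000) / 1.7974 = -0.8345.
Step 5: Two-sided p-value via normal approximation = 2*(1 - Phi(|z|)) = 0.403986.
Step 6: alpha = 0.05. fail to reject H0.

R = 6, z = -0.8345, p = 0.403986, fail to reject H0.


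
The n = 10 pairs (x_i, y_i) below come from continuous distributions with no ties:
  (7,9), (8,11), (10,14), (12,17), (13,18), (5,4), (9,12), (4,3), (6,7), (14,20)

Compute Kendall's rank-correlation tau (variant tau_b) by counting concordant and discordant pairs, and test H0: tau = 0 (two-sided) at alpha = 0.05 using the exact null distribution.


Step 1: Enumerate the 45 unordered pairs (i,j) with i<j and classify each by sign(x_j-x_i) * sign(y_j-y_i).
  (1,2):dx=+1,dy=+2->C; (1,3):dx=+3,dy=+5->C; (1,4):dx=+5,dy=+8->C; (1,5):dx=+6,dy=+9->C
  (1,6):dx=-2,dy=-5->C; (1,7):dx=+2,dy=+3->C; (1,8):dx=-3,dy=-6->C; (1,9):dx=-1,dy=-2->C
  (1,10):dx=+7,dy=+11->C; (2,3):dx=+2,dy=+3->C; (2,4):dx=+4,dy=+6->C; (2,5):dx=+5,dy=+7->C
  (2,6):dx=-3,dy=-7->C; (2,7):dx=+1,dy=+1->C; (2,8):dx=-4,dy=-8->C; (2,9):dx=-2,dy=-4->C
  (2,10):dx=+6,dy=+9->C; (3,4):dx=+2,dy=+3->C; (3,5):dx=+3,dy=+4->C; (3,6):dx=-5,dy=-10->C
  (3,7):dx=-1,dy=-2->C; (3,8):dx=-6,dy=-11->C; (3,9):dx=-4,dy=-7->C; (3,10):dx=+4,dy=+6->C
  (4,5):dx=+1,dy=+1->C; (4,6):dx=-7,dy=-13->C; (4,7):dx=-3,dy=-5->C; (4,8):dx=-8,dy=-14->C
  (4,9):dx=-6,dy=-10->C; (4,10):dx=+2,dy=+3->C; (5,6):dx=-8,dy=-14->C; (5,7):dx=-4,dy=-6->C
  (5,8):dx=-9,dy=-15->C; (5,9):dx=-7,dy=-11->C; (5,10):dx=+1,dy=+2->C; (6,7):dx=+4,dy=+8->C
  (6,8):dx=-1,dy=-1->C; (6,9):dx=+1,dy=+3->C; (6,10):dx=+9,dy=+16->C; (7,8):dx=-5,dy=-9->C
  (7,9):dx=-3,dy=-5->C; (7,10):dx=+5,dy=+8->C; (8,9):dx=+2,dy=+4->C; (8,10):dx=+10,dy=+17->C
  (9,10):dx=+8,dy=+13->C
Step 2: C = 45, D = 0, total pairs = 45.
Step 3: tau = (C - D)/(n(n-1)/2) = (45 - 0)/45 = 1.000000.
Step 4: Exact two-sided p-value (enumerate n! = 3628800 permutations of y under H0): p = 0.000001.
Step 5: alpha = 0.05. reject H0.

tau_b = 1.0000 (C=45, D=0), p = 0.000001, reject H0.


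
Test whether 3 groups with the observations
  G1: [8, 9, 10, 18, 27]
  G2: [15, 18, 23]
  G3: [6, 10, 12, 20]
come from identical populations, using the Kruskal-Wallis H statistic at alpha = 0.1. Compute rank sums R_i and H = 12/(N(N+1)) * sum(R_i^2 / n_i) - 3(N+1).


Step 1: Combine all N = 12 observations and assign midranks.
sorted (value, group, rank): (6,G3,1), (8,G1,2), (9,G1,3), (10,G1,4.5), (10,G3,4.5), (12,G3,6), (15,G2,7), (18,G1,8.5), (18,G2,8.5), (20,G3,10), (23,G2,11), (27,G1,12)
Step 2: Sum ranks within each group.
R_1 = 30 (n_1 = 5)
R_2 = 26.5 (n_2 = 3)
R_3 = 21.5 (n_3 = 4)
Step 3: H = 12/(N(N+1)) * sum(R_i^2/n_i) - 3(N+1)
     = 12/(12*13) * (30^2/5 + 26.5^2/3 + 21.5^2/4) - 3*13
     = 0.076923 * 529.646 - 39
     = 1.741987.
Step 4: Ties present; correction factor C = 1 - 12/(12^3 - 12) = 0.993007. Corrected H = 1.741987 / 0.993007 = 1.754255.
Step 5: Under H0, H ~ chi^2(2); p-value = 0.415976.
Step 6: alpha = 0.1. fail to reject H0.

H = 1.7543, df = 2, p = 0.415976, fail to reject H0.


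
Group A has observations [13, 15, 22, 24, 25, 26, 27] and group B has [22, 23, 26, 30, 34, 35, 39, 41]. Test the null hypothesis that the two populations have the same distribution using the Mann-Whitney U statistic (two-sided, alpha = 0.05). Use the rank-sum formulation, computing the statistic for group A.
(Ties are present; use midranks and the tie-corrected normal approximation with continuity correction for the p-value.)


Step 1: Combine and sort all 15 observations; assign midranks.
sorted (value, group): (13,X), (15,X), (22,X), (22,Y), (23,Y), (24,X), (25,X), (26,X), (26,Y), (27,X), (30,Y), (34,Y), (35,Y), (39,Y), (41,Y)
ranks: 13->1, 15->2, 22->3.5, 22->3.5, 23->5, 24->6, 25->7, 26->8.5, 26->8.5, 27->10, 30->11, 34->12, 35->13, 39->14, 41->15
Step 2: Rank sum for X: R1 = 1 + 2 + 3.5 + 6 + 7 + 8.5 + 10 = 38.
Step 3: U_X = R1 - n1(n1+1)/2 = 38 - 7*8/2 = 38 - 28 = 10.
       U_Y = n1*n2 - U_X = 56 - 10 = 46.
Step 4: Ties are present, so use the tie-corrected normal approximation (with continuity correction) for the p-value.
Step 5: p-value = 0.042473; compare to alpha = 0.05. reject H0.

U_X = 10, p = 0.042473, reject H0 at alpha = 0.05.


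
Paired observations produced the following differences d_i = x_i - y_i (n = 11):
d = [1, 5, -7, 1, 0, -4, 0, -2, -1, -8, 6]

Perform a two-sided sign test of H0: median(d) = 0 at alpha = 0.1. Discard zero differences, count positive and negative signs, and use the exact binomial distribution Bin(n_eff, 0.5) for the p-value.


Step 1: Discard zero differences. Original n = 11; n_eff = number of nonzero differences = 9.
Nonzero differences (with sign): +1, +5, -7, +1, -4, -2, -1, -8, +6
Step 2: Count signs: positive = 4, negative = 5.
Step 3: Under H0: P(positive) = 0.5, so the number of positives S ~ Bin(9, 0.5).
Step 4: Two-sided exact p-value = sum of Bin(9,0.5) probabilities at or below the observed probability = 1.000000.
Step 5: alpha = 0.1. fail to reject H0.

n_eff = 9, pos = 4, neg = 5, p = 1.000000, fail to reject H0.


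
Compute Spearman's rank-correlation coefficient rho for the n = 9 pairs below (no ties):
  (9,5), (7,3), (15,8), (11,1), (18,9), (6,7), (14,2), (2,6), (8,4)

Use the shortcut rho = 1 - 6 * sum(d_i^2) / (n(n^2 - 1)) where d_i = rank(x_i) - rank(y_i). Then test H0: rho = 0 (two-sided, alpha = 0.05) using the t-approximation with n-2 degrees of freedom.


Step 1: Rank x and y separately (midranks; no ties here).
rank(x): 9->5, 7->3, 15->8, 11->6, 18->9, 6->2, 14->7, 2->1, 8->4
rank(y): 5->5, 3->3, 8->8, 1->1, 9->9, 7->7, 2->2, 6->6, 4->4
Step 2: d_i = R_x(i) - R_y(i); compute d_i^2.
  (5-5)^2=0, (3-3)^2=0, (8-8)^2=0, (6-1)^2=25, (9-9)^2=0, (2-7)^2=25, (7-2)^2=25, (1-6)^2=25, (4-4)^2=0
sum(d^2) = 100.
Step 3: rho = 1 - 6*100 / (9*(9^2 - 1)) = 1 - 600/720 = 0.166667.
Step 4: Under H0, t = rho * sqrt((n-2)/(1-rho^2)) = 0.4472 ~ t(7).
Step 5: Two-sided p-value from the t-distribution with 7 df = 0.668231.
Step 6: alpha = 0.05. fail to reject H0.

rho = 0.1667, p = 0.668231, fail to reject H0 at alpha = 0.05.


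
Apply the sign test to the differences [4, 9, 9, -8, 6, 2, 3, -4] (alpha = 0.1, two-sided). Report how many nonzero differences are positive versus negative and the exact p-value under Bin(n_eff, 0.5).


Step 1: Discard zero differences. Original n = 8; n_eff = number of nonzero differences = 8.
Nonzero differences (with sign): +4, +9, +9, -8, +6, +2, +3, -4
Step 2: Count signs: positive = 6, negative = 2.
Step 3: Under H0: P(positive) = 0.5, so the number of positives S ~ Bin(8, 0.5).
Step 4: Two-sided exact p-value = sum of Bin(8,0.5) probabilities at or below the observed probability = 0.289062.
Step 5: alpha = 0.1. fail to reject H0.

n_eff = 8, pos = 6, neg = 2, p = 0.289062, fail to reject H0.


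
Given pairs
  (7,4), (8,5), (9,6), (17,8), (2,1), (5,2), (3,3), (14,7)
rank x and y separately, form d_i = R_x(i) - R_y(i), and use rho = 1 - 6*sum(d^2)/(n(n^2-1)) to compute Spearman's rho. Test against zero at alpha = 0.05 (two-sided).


Step 1: Rank x and y separately (midranks; no ties here).
rank(x): 7->4, 8->5, 9->6, 17->8, 2->1, 5->3, 3->2, 14->7
rank(y): 4->4, 5->5, 6->6, 8->8, 1->1, 2->2, 3->3, 7->7
Step 2: d_i = R_x(i) - R_y(i); compute d_i^2.
  (4-4)^2=0, (5-5)^2=0, (6-6)^2=0, (8-8)^2=0, (1-1)^2=0, (3-2)^2=1, (2-3)^2=1, (7-7)^2=0
sum(d^2) = 2.
Step 3: rho = 1 - 6*2 / (8*(8^2 - 1)) = 1 - 12/504 = 0.976190.
Step 4: Under H0, t = rho * sqrt((n-2)/(1-rho^2)) = 11.0235 ~ t(6).
Step 5: Two-sided p-value from the t-distribution with 6 df = 0.000033.
Step 6: alpha = 0.05. reject H0.

rho = 0.9762, p = 0.000033, reject H0 at alpha = 0.05.


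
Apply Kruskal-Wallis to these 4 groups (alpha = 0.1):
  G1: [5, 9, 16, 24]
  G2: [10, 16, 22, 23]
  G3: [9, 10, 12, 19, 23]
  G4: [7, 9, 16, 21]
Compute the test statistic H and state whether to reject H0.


Step 1: Combine all N = 17 observations and assign midranks.
sorted (value, group, rank): (5,G1,1), (7,G4,2), (9,G1,4), (9,G3,4), (9,G4,4), (10,G2,6.5), (10,G3,6.5), (12,G3,8), (16,G1,10), (16,G2,10), (16,G4,10), (19,G3,12), (21,G4,13), (22,G2,14), (23,G2,15.5), (23,G3,15.5), (24,G1,17)
Step 2: Sum ranks within each group.
R_1 = 32 (n_1 = 4)
R_2 = 46 (n_2 = 4)
R_3 = 46 (n_3 = 5)
R_4 = 29 (n_4 = 4)
Step 3: H = 12/(N(N+1)) * sum(R_i^2/n_i) - 3(N+1)
     = 12/(17*18) * (32^2/4 + 46^2/4 + 46^2/5 + 29^2/4) - 3*18
     = 0.039216 * 1418.45 - 54
     = 1.625490.
Step 4: Ties present; correction factor C = 1 - 60/(17^3 - 17) = 0.987745. Corrected H = 1.625490 / 0.987745 = 1.645658.
Step 5: Under H0, H ~ chi^2(3); p-value = 0.649082.
Step 6: alpha = 0.1. fail to reject H0.

H = 1.6457, df = 3, p = 0.649082, fail to reject H0.


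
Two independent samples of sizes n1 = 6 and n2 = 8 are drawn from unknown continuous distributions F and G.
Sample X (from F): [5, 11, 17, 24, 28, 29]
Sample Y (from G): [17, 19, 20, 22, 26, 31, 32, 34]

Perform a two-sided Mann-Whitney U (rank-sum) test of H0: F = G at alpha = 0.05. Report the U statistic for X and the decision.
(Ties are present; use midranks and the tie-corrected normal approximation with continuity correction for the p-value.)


Step 1: Combine and sort all 14 observations; assign midranks.
sorted (value, group): (5,X), (11,X), (17,X), (17,Y), (19,Y), (20,Y), (22,Y), (24,X), (26,Y), (28,X), (29,X), (31,Y), (32,Y), (34,Y)
ranks: 5->1, 11->2, 17->3.5, 17->3.5, 19->5, 20->6, 22->7, 24->8, 26->9, 28->10, 29->11, 31->12, 32->13, 34->14
Step 2: Rank sum for X: R1 = 1 + 2 + 3.5 + 8 + 10 + 11 = 35.5.
Step 3: U_X = R1 - n1(n1+1)/2 = 35.5 - 6*7/2 = 35.5 - 21 = 14.5.
       U_Y = n1*n2 - U_X = 48 - 14.5 = 33.5.
Step 4: Ties are present, so use the tie-corrected normal approximation (with continuity correction) for the p-value.
Step 5: p-value = 0.244759; compare to alpha = 0.05. fail to reject H0.

U_X = 14.5, p = 0.244759, fail to reject H0 at alpha = 0.05.


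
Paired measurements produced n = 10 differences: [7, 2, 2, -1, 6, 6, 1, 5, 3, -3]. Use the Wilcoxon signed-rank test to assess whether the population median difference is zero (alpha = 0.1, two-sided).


Step 1: Drop any zero differences (none here) and take |d_i|.
|d| = [7, 2, 2, 1, 6, 6, 1, 5, 3, 3]
Step 2: Midrank |d_i| (ties get averaged ranks).
ranks: |7|->10, |2|->3.5, |2|->3.5, |1|->1.5, |6|->8.5, |6|->8.5, |1|->1.5, |5|->7, |3|->5.5, |3|->5.5
Step 3: Attach original signs; sum ranks with positive sign and with negative sign.
W+ = 10 + 3.5 + 3.5 + 8.5 + 8.5 + 1.5 + 7 + 5.5 = 48
W- = 1.5 + 5.5 = 7
(Check: W+ + W- = 55 should equal n(n+1)/2 = 55.)
Step 4: Test statistic W = min(W+, W-) = 7.
Step 5: Ties in |d|, so use the tie-corrected normal approximation.
        E[W] = n(n+1)/4 = 10*11/4 = 27.5.
        Tie groups: |d|=1 (t=2), |d|=2 (t=2), |d|=3 (t=2), |d|=6 (t=2); sum(t^3 - t) = 24.
        Var[W] = n(n+1)(2n+1)/24 - sum(t^3-t)/48 = 2310/24 - 24/48 = 95.75.
        z = (W - E[W]) / sqrt(Var[W]) = (7 - 27.5) / 9.7852 = -2.0950.
        Two-sided p = 2*Phi(z) = 0.036171.
Step 6: alpha = 0.1. reject H0.

W+ = 48, W- = 7, W = min = 7, p = 0.036171, reject H0.


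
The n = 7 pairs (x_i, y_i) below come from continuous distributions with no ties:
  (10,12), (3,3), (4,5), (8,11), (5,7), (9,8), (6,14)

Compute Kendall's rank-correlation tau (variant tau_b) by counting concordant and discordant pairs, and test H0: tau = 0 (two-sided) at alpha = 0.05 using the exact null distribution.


Step 1: Enumerate the 21 unordered pairs (i,j) with i<j and classify each by sign(x_j-x_i) * sign(y_j-y_i).
  (1,2):dx=-7,dy=-9->C; (1,3):dx=-6,dy=-7->C; (1,4):dx=-2,dy=-1->C; (1,5):dx=-5,dy=-5->C
  (1,6):dx=-1,dy=-4->C; (1,7):dx=-4,dy=+2->D; (2,3):dx=+1,dy=+2->C; (2,4):dx=+5,dy=+8->C
  (2,5):dx=+2,dy=+4->C; (2,6):dx=+6,dy=+5->C; (2,7):dx=+3,dy=+11->C; (3,4):dx=+4,dy=+6->C
  (3,5):dx=+1,dy=+2->C; (3,6):dx=+5,dy=+3->C; (3,7):dx=+2,dy=+9->C; (4,5):dx=-3,dy=-4->C
  (4,6):dx=+1,dy=-3->D; (4,7):dx=-2,dy=+3->D; (5,6):dx=+4,dy=+1->C; (5,7):dx=+1,dy=+7->C
  (6,7):dx=-3,dy=+6->D
Step 2: C = 17, D = 4, total pairs = 21.
Step 3: tau = (C - D)/(n(n-1)/2) = (17 - 4)/21 = 0.619048.
Step 4: Exact two-sided p-value (enumerate n! = 5040 permutations of y under H0): p = 0.069048.
Step 5: alpha = 0.05. fail to reject H0.

tau_b = 0.6190 (C=17, D=4), p = 0.069048, fail to reject H0.


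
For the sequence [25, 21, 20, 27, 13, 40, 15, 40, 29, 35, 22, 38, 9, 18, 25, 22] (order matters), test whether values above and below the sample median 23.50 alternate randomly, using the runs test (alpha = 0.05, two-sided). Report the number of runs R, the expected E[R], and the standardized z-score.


Step 1: Compute median = 23.50; label A = above, B = below.
Labels in order: ABBABABAAABABBAB  (n_A = 8, n_B = 8)
Step 2: Count runs R = 12.
Step 3: Under H0 (random ordering), E[R] = 2*n_A*n_B/(n_A+n_B) + 1 = 2*8*8/16 + 1 = 9.0000.
        Var[R] = 2*n_A*n_B*(2*n_A*n_B - n_A - n_B) / ((n_A+n_B)^2 * (n_A+n_B-1)) = 14336/3840 = 3.7333.
        SD[R] = 1.9322.
Step 4: Continuity-corrected z = (R - 0.5 - E[R]) / SD[R] = (12 - 0.5 - 9.0000) / 1.9322 = 1.2939.
Step 5: Two-sided p-value via normal approximation = 2*(1 - Phi(|z|)) = 0.195709.
Step 6: alpha = 0.05. fail to reject H0.

R = 12, z = 1.2939, p = 0.195709, fail to reject H0.


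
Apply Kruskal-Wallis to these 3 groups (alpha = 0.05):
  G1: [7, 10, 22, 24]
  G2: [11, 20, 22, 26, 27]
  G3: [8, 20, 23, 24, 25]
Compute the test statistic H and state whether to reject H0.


Step 1: Combine all N = 14 observations and assign midranks.
sorted (value, group, rank): (7,G1,1), (8,G3,2), (10,G1,3), (11,G2,4), (20,G2,5.5), (20,G3,5.5), (22,G1,7.5), (22,G2,7.5), (23,G3,9), (24,G1,10.5), (24,G3,10.5), (25,G3,12), (26,G2,13), (27,G2,14)
Step 2: Sum ranks within each group.
R_1 = 22 (n_1 = 4)
R_2 = 44 (n_2 = 5)
R_3 = 39 (n_3 = 5)
Step 3: H = 12/(N(N+1)) * sum(R_i^2/n_i) - 3(N+1)
     = 12/(14*15) * (22^2/4 + 44^2/5 + 39^2/5) - 3*15
     = 0.057143 * 812.4 - 45
     = 1.422857.
Step 4: Ties present; correction factor C = 1 - 18/(14^3 - 14) = 0.993407. Corrected H = 1.422857 / 0.993407 = 1.432301.
Step 5: Under H0, H ~ chi^2(2); p-value = 0.488630.
Step 6: alpha = 0.05. fail to reject H0.

H = 1.4323, df = 2, p = 0.488630, fail to reject H0.


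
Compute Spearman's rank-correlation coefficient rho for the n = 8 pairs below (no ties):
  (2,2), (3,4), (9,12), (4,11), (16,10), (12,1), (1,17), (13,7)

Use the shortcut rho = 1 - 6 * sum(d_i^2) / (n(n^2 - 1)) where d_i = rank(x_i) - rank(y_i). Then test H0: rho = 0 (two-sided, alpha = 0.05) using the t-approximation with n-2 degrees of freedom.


Step 1: Rank x and y separately (midranks; no ties here).
rank(x): 2->2, 3->3, 9->5, 4->4, 16->8, 12->6, 1->1, 13->7
rank(y): 2->2, 4->3, 12->7, 11->6, 10->5, 1->1, 17->8, 7->4
Step 2: d_i = R_x(i) - R_y(i); compute d_i^2.
  (2-2)^2=0, (3-3)^2=0, (5-7)^2=4, (4-6)^2=4, (8-5)^2=9, (6-1)^2=25, (1-8)^2=49, (7-4)^2=9
sum(d^2) = 100.
Step 3: rho = 1 - 6*100 / (8*(8^2 - 1)) = 1 - 600/504 = -0.190476.
Step 4: Under H0, t = rho * sqrt((n-2)/(1-rho^2)) = -0.4753 ~ t(6).
Step 5: Two-sided p-value from the t-distribution with 6 df = 0.651401.
Step 6: alpha = 0.05. fail to reject H0.

rho = -0.1905, p = 0.651401, fail to reject H0 at alpha = 0.05.


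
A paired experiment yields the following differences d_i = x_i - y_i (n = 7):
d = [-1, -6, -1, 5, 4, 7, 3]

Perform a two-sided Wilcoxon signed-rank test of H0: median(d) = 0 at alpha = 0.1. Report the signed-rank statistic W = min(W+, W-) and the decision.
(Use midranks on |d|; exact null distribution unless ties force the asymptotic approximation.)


Step 1: Drop any zero differences (none here) and take |d_i|.
|d| = [1, 6, 1, 5, 4, 7, 3]
Step 2: Midrank |d_i| (ties get averaged ranks).
ranks: |1|->1.5, |6|->6, |1|->1.5, |5|->5, |4|->4, |7|->7, |3|->3
Step 3: Attach original signs; sum ranks with positive sign and with negative sign.
W+ = 5 + 4 + 7 + 3 = 19
W- = 1.5 + 6 + 1.5 = 9
(Check: W+ + W- = 28 should equal n(n+1)/2 = 28.)
Step 4: Test statistic W = min(W+, W-) = 9.
Step 5: Ties in |d|, so use the tie-corrected normal approximation.
        E[W] = n(n+1)/4 = 7*8/4 = 14.
        Tie groups: |d|=1 (t=2); sum(t^3 - t) = 6.
        Var[W] = n(n+1)(2n+1)/24 - sum(t^3-t)/48 = 840/24 - 6/48 = 34.875.
        z = (W - E[W]) / sqrt(Var[W]) = (9 - 14) / 5.9055 = -0.8467.
        Two-sided p = 2*Phi(z) = 0.397180.
Step 6: alpha = 0.1. fail to reject H0.

W+ = 19, W- = 9, W = min = 9, p = 0.397180, fail to reject H0.


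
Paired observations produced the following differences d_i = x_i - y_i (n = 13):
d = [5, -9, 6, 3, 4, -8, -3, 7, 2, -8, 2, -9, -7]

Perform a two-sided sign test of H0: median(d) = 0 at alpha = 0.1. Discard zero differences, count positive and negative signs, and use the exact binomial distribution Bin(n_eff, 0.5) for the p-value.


Step 1: Discard zero differences. Original n = 13; n_eff = number of nonzero differences = 13.
Nonzero differences (with sign): +5, -9, +6, +3, +4, -8, -3, +7, +2, -8, +2, -9, -7
Step 2: Count signs: positive = 7, negative = 6.
Step 3: Under H0: P(positive) = 0.5, so the number of positives S ~ Bin(13, 0.5).
Step 4: Two-sided exact p-value = sum of Bin(13,0.5) probabilities at or below the observed probability = 1.000000.
Step 5: alpha = 0.1. fail to reject H0.

n_eff = 13, pos = 7, neg = 6, p = 1.000000, fail to reject H0.


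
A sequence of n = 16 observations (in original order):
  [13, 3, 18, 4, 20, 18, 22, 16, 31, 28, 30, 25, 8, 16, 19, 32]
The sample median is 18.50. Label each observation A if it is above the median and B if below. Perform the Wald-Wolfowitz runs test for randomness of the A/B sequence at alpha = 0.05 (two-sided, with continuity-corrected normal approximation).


Step 1: Compute median = 18.50; label A = above, B = below.
Labels in order: BBBBABABAAAABBAA  (n_A = 8, n_B = 8)
Step 2: Count runs R = 8.
Step 3: Under H0 (random ordering), E[R] = 2*n_A*n_B/(n_A+n_B) + 1 = 2*8*8/16 + 1 = 9.0000.
        Var[R] = 2*n_A*n_B*(2*n_A*n_B - n_A - n_B) / ((n_A+n_B)^2 * (n_A+n_B-1)) = 14336/3840 = 3.7333.
        SD[R] = 1.9322.
Step 4: Continuity-corrected z = (R + 0.5 - E[R]) / SD[R] = (8 + 0.5 - 9.0000) / 1.9322 = -0.2588.
Step 5: Two-sided p-value via normal approximation = 2*(1 - Phi(|z|)) = 0.795809.
Step 6: alpha = 0.05. fail to reject H0.

R = 8, z = -0.2588, p = 0.795809, fail to reject H0.


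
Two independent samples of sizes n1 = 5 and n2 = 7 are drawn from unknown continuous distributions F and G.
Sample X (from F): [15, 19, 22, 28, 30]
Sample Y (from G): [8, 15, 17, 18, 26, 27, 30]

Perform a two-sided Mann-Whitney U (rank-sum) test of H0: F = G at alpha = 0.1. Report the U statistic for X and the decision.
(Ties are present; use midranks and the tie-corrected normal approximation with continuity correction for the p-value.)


Step 1: Combine and sort all 12 observations; assign midranks.
sorted (value, group): (8,Y), (15,X), (15,Y), (17,Y), (18,Y), (19,X), (22,X), (26,Y), (27,Y), (28,X), (30,X), (30,Y)
ranks: 8->1, 15->2.5, 15->2.5, 17->4, 18->5, 19->6, 22->7, 26->8, 27->9, 28->10, 30->11.5, 30->11.5
Step 2: Rank sum for X: R1 = 2.5 + 6 + 7 + 10 + 11.5 = 37.
Step 3: U_X = R1 - n1(n1+1)/2 = 37 - 5*6/2 = 37 - 15 = 22.
       U_Y = n1*n2 - U_X = 35 - 22 = 13.
Step 4: Ties are present, so use the tie-corrected normal approximation (with continuity correction) for the p-value.
Step 5: p-value = 0.514478; compare to alpha = 0.1. fail to reject H0.

U_X = 22, p = 0.514478, fail to reject H0 at alpha = 0.1.


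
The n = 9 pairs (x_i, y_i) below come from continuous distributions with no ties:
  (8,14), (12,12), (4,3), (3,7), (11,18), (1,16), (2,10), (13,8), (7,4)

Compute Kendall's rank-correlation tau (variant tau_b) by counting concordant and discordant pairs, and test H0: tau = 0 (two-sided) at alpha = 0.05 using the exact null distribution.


Step 1: Enumerate the 36 unordered pairs (i,j) with i<j and classify each by sign(x_j-x_i) * sign(y_j-y_i).
  (1,2):dx=+4,dy=-2->D; (1,3):dx=-4,dy=-11->C; (1,4):dx=-5,dy=-7->C; (1,5):dx=+3,dy=+4->C
  (1,6):dx=-7,dy=+2->D; (1,7):dx=-6,dy=-4->C; (1,8):dx=+5,dy=-6->D; (1,9):dx=-1,dy=-10->C
  (2,3):dx=-8,dy=-9->C; (2,4):dx=-9,dy=-5->C; (2,5):dx=-1,dy=+6->D; (2,6):dx=-11,dy=+4->D
  (2,7):dx=-10,dy=-2->C; (2,8):dx=+1,dy=-4->D; (2,9):dx=-5,dy=-8->C; (3,4):dx=-1,dy=+4->D
  (3,5):dx=+7,dy=+15->C; (3,6):dx=-3,dy=+13->D; (3,7):dx=-2,dy=+7->D; (3,8):dx=+9,dy=+5->C
  (3,9):dx=+3,dy=+1->C; (4,5):dx=+8,dy=+11->C; (4,6):dx=-2,dy=+9->D; (4,7):dx=-1,dy=+3->D
  (4,8):dx=+10,dy=+1->C; (4,9):dx=+4,dy=-3->D; (5,6):dx=-10,dy=-2->C; (5,7):dx=-9,dy=-8->C
  (5,8):dx=+2,dy=-10->D; (5,9):dx=-4,dy=-14->C; (6,7):dx=+1,dy=-6->D; (6,8):dx=+12,dy=-8->D
  (6,9):dx=+6,dy=-12->D; (7,8):dx=+11,dy=-2->D; (7,9):dx=+5,dy=-6->D; (8,9):dx=-6,dy=-4->C
Step 2: C = 18, D = 18, total pairs = 36.
Step 3: tau = (C - D)/(n(n-1)/2) = (18 - 18)/36 = 0.000000.
Step 4: Exact two-sided p-value (enumerate n! = 362880 permutations of y under H0): p = 1.000000.
Step 5: alpha = 0.05. fail to reject H0.

tau_b = 0.0000 (C=18, D=18), p = 1.000000, fail to reject H0.
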